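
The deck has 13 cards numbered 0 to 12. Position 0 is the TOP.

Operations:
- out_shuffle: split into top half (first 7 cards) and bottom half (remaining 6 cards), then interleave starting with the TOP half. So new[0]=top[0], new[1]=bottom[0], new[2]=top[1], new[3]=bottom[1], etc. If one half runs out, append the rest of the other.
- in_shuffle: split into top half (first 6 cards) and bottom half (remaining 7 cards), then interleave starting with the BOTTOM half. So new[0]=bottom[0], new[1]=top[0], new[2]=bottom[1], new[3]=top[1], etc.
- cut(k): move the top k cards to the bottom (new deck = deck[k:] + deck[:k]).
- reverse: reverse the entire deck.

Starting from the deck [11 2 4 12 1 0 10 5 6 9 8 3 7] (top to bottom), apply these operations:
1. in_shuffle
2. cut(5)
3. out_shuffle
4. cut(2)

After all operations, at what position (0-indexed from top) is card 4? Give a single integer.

Answer: 11

Derivation:
After op 1 (in_shuffle): [10 11 5 2 6 4 9 12 8 1 3 0 7]
After op 2 (cut(5)): [4 9 12 8 1 3 0 7 10 11 5 2 6]
After op 3 (out_shuffle): [4 7 9 10 12 11 8 5 1 2 3 6 0]
After op 4 (cut(2)): [9 10 12 11 8 5 1 2 3 6 0 4 7]
Card 4 is at position 11.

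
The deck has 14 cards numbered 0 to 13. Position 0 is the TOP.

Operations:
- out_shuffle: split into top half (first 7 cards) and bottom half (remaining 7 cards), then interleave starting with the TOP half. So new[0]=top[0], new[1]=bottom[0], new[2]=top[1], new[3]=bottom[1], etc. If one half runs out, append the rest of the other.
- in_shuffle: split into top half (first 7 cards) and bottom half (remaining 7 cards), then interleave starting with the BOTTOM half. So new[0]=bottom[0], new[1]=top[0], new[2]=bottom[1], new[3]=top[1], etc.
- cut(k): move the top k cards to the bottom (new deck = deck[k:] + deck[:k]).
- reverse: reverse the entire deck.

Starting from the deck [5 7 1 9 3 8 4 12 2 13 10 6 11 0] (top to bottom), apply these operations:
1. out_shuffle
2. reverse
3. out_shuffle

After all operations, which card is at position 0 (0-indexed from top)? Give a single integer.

Answer: 0

Derivation:
After op 1 (out_shuffle): [5 12 7 2 1 13 9 10 3 6 8 11 4 0]
After op 2 (reverse): [0 4 11 8 6 3 10 9 13 1 2 7 12 5]
After op 3 (out_shuffle): [0 9 4 13 11 1 8 2 6 7 3 12 10 5]
Position 0: card 0.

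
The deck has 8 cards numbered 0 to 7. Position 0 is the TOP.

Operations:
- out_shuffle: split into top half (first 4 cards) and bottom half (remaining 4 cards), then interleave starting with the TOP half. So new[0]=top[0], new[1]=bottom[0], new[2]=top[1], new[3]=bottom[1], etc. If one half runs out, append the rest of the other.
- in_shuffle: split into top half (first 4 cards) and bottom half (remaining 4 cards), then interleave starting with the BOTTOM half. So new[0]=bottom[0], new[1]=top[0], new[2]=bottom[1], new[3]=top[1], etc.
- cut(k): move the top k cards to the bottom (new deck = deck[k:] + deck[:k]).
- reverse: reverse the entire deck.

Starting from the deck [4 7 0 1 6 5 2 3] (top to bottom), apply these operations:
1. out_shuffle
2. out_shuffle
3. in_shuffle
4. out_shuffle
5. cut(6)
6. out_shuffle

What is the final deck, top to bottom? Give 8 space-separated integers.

After op 1 (out_shuffle): [4 6 7 5 0 2 1 3]
After op 2 (out_shuffle): [4 0 6 2 7 1 5 3]
After op 3 (in_shuffle): [7 4 1 0 5 6 3 2]
After op 4 (out_shuffle): [7 5 4 6 1 3 0 2]
After op 5 (cut(6)): [0 2 7 5 4 6 1 3]
After op 6 (out_shuffle): [0 4 2 6 7 1 5 3]

Answer: 0 4 2 6 7 1 5 3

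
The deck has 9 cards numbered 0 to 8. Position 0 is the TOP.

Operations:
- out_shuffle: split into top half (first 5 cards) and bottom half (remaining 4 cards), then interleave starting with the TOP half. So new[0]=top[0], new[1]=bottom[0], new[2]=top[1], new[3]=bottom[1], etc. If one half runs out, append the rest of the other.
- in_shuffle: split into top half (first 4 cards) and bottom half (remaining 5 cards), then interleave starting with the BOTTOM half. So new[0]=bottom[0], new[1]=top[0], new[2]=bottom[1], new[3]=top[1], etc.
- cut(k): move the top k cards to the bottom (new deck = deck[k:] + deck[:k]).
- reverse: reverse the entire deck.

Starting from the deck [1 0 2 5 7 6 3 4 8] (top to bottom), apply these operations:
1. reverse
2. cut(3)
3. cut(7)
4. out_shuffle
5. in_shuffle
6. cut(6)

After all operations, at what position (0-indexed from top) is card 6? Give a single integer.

Answer: 3

Derivation:
After op 1 (reverse): [8 4 3 6 7 5 2 0 1]
After op 2 (cut(3)): [6 7 5 2 0 1 8 4 3]
After op 3 (cut(7)): [4 3 6 7 5 2 0 1 8]
After op 4 (out_shuffle): [4 2 3 0 6 1 7 8 5]
After op 5 (in_shuffle): [6 4 1 2 7 3 8 0 5]
After op 6 (cut(6)): [8 0 5 6 4 1 2 7 3]
Card 6 is at position 3.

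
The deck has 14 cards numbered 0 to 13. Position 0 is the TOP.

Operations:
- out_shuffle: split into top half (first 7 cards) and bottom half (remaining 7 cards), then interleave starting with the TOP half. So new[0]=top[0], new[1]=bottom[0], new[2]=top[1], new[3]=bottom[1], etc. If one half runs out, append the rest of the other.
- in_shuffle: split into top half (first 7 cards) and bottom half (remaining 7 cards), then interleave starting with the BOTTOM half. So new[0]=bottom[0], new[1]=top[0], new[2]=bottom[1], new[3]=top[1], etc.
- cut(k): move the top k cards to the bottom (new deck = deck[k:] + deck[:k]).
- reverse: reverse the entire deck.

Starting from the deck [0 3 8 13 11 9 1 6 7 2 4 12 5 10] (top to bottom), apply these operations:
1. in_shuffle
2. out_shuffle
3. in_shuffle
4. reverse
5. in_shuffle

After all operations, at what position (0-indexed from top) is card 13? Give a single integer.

After op 1 (in_shuffle): [6 0 7 3 2 8 4 13 12 11 5 9 10 1]
After op 2 (out_shuffle): [6 13 0 12 7 11 3 5 2 9 8 10 4 1]
After op 3 (in_shuffle): [5 6 2 13 9 0 8 12 10 7 4 11 1 3]
After op 4 (reverse): [3 1 11 4 7 10 12 8 0 9 13 2 6 5]
After op 5 (in_shuffle): [8 3 0 1 9 11 13 4 2 7 6 10 5 12]
Card 13 is at position 6.

Answer: 6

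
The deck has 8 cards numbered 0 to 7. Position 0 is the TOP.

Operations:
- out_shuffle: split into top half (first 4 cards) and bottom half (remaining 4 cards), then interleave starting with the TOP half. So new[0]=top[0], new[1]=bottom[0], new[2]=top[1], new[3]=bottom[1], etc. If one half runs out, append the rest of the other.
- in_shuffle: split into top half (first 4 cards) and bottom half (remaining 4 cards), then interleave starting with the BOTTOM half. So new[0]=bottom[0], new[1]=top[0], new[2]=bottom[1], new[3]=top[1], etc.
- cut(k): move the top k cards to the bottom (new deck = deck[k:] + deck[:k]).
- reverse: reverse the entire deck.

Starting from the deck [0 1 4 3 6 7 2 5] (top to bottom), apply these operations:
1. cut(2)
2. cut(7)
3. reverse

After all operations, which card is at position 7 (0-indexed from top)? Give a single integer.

After op 1 (cut(2)): [4 3 6 7 2 5 0 1]
After op 2 (cut(7)): [1 4 3 6 7 2 5 0]
After op 3 (reverse): [0 5 2 7 6 3 4 1]
Position 7: card 1.

Answer: 1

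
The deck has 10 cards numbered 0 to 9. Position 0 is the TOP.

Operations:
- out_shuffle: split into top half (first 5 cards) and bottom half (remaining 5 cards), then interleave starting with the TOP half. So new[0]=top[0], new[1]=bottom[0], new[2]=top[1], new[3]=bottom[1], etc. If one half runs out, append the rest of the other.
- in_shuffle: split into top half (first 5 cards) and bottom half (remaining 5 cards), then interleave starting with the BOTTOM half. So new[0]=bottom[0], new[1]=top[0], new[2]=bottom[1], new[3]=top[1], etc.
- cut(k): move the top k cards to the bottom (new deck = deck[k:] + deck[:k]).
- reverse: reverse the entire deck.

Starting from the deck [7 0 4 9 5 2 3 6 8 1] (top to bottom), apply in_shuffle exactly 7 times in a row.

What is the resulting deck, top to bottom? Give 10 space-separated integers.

After op 1 (in_shuffle): [2 7 3 0 6 4 8 9 1 5]
After op 2 (in_shuffle): [4 2 8 7 9 3 1 0 5 6]
After op 3 (in_shuffle): [3 4 1 2 0 8 5 7 6 9]
After op 4 (in_shuffle): [8 3 5 4 7 1 6 2 9 0]
After op 5 (in_shuffle): [1 8 6 3 2 5 9 4 0 7]
After op 6 (in_shuffle): [5 1 9 8 4 6 0 3 7 2]
After op 7 (in_shuffle): [6 5 0 1 3 9 7 8 2 4]

Answer: 6 5 0 1 3 9 7 8 2 4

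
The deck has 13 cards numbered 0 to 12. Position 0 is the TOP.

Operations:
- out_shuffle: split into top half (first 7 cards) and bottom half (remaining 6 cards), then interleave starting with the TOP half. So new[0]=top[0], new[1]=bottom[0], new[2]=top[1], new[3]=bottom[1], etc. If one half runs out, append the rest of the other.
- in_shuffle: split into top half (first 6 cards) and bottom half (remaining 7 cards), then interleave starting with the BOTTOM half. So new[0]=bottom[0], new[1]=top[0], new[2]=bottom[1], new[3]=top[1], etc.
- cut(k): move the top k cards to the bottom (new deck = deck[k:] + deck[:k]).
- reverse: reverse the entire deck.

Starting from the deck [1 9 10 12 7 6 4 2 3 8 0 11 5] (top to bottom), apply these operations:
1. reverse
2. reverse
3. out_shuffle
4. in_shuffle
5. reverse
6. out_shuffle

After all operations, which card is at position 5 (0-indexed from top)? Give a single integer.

Answer: 2

Derivation:
After op 1 (reverse): [5 11 0 8 3 2 4 6 7 12 10 9 1]
After op 2 (reverse): [1 9 10 12 7 6 4 2 3 8 0 11 5]
After op 3 (out_shuffle): [1 2 9 3 10 8 12 0 7 11 6 5 4]
After op 4 (in_shuffle): [12 1 0 2 7 9 11 3 6 10 5 8 4]
After op 5 (reverse): [4 8 5 10 6 3 11 9 7 2 0 1 12]
After op 6 (out_shuffle): [4 9 8 7 5 2 10 0 6 1 3 12 11]
Position 5: card 2.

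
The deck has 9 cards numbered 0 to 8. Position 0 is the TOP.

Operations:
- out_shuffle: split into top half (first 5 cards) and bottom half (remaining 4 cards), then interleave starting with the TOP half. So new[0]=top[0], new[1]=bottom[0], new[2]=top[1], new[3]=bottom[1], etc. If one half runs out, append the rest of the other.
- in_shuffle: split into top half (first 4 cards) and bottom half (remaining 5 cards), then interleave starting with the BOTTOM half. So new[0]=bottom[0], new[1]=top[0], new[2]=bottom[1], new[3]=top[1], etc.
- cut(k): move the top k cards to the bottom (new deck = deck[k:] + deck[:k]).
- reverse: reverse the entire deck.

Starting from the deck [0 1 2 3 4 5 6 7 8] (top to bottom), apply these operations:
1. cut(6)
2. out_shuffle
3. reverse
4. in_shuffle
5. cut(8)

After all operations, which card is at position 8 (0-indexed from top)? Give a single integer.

After op 1 (cut(6)): [6 7 8 0 1 2 3 4 5]
After op 2 (out_shuffle): [6 2 7 3 8 4 0 5 1]
After op 3 (reverse): [1 5 0 4 8 3 7 2 6]
After op 4 (in_shuffle): [8 1 3 5 7 0 2 4 6]
After op 5 (cut(8)): [6 8 1 3 5 7 0 2 4]
Position 8: card 4.

Answer: 4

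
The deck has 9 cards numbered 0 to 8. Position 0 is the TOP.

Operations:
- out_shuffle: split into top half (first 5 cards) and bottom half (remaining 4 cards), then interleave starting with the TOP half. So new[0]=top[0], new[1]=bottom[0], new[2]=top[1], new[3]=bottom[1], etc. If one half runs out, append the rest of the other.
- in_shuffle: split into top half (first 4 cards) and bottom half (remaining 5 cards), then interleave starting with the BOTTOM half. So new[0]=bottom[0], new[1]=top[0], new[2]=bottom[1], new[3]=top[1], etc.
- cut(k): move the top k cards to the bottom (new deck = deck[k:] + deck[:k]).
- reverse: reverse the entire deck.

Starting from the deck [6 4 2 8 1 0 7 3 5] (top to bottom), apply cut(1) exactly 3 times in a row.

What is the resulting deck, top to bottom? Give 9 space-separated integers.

Answer: 8 1 0 7 3 5 6 4 2

Derivation:
After op 1 (cut(1)): [4 2 8 1 0 7 3 5 6]
After op 2 (cut(1)): [2 8 1 0 7 3 5 6 4]
After op 3 (cut(1)): [8 1 0 7 3 5 6 4 2]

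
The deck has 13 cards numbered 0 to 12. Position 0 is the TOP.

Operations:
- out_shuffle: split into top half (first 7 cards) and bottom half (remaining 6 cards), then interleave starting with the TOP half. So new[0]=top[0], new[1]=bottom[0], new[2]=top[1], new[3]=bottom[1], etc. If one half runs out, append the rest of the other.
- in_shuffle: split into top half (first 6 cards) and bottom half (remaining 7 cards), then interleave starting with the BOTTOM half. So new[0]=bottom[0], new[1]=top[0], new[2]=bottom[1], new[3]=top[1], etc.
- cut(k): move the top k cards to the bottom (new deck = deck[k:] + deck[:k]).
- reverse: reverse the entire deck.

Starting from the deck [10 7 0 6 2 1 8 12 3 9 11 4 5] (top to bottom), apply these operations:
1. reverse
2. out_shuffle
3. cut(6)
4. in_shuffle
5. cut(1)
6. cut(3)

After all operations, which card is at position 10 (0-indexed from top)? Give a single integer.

After op 1 (reverse): [5 4 11 9 3 12 8 1 2 6 0 7 10]
After op 2 (out_shuffle): [5 1 4 2 11 6 9 0 3 7 12 10 8]
After op 3 (cut(6)): [9 0 3 7 12 10 8 5 1 4 2 11 6]
After op 4 (in_shuffle): [8 9 5 0 1 3 4 7 2 12 11 10 6]
After op 5 (cut(1)): [9 5 0 1 3 4 7 2 12 11 10 6 8]
After op 6 (cut(3)): [1 3 4 7 2 12 11 10 6 8 9 5 0]
Position 10: card 9.

Answer: 9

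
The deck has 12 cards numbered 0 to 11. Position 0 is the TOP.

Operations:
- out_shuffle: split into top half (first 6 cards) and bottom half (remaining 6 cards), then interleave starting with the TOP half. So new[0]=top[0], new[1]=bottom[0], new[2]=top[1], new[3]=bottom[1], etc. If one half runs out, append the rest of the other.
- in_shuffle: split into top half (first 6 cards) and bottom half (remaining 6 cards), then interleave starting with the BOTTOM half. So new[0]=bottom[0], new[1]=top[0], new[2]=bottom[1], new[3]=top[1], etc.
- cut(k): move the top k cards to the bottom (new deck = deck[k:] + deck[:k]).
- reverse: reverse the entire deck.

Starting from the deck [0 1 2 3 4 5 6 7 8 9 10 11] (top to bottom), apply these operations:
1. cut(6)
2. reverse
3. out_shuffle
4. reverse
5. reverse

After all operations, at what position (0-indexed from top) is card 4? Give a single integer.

Answer: 2

Derivation:
After op 1 (cut(6)): [6 7 8 9 10 11 0 1 2 3 4 5]
After op 2 (reverse): [5 4 3 2 1 0 11 10 9 8 7 6]
After op 3 (out_shuffle): [5 11 4 10 3 9 2 8 1 7 0 6]
After op 4 (reverse): [6 0 7 1 8 2 9 3 10 4 11 5]
After op 5 (reverse): [5 11 4 10 3 9 2 8 1 7 0 6]
Card 4 is at position 2.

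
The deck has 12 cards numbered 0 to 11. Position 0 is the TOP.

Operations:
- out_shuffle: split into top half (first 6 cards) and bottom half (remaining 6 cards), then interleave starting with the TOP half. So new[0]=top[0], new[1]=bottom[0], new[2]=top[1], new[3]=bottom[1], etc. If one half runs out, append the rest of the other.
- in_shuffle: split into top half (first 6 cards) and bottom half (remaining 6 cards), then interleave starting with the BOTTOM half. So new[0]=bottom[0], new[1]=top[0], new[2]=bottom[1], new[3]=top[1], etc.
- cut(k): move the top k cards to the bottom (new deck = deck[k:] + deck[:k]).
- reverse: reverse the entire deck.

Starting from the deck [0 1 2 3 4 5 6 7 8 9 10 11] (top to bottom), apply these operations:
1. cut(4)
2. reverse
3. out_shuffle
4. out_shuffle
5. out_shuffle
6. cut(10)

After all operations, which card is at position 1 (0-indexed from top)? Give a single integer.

After op 1 (cut(4)): [4 5 6 7 8 9 10 11 0 1 2 3]
After op 2 (reverse): [3 2 1 0 11 10 9 8 7 6 5 4]
After op 3 (out_shuffle): [3 9 2 8 1 7 0 6 11 5 10 4]
After op 4 (out_shuffle): [3 0 9 6 2 11 8 5 1 10 7 4]
After op 5 (out_shuffle): [3 8 0 5 9 1 6 10 2 7 11 4]
After op 6 (cut(10)): [11 4 3 8 0 5 9 1 6 10 2 7]
Position 1: card 4.

Answer: 4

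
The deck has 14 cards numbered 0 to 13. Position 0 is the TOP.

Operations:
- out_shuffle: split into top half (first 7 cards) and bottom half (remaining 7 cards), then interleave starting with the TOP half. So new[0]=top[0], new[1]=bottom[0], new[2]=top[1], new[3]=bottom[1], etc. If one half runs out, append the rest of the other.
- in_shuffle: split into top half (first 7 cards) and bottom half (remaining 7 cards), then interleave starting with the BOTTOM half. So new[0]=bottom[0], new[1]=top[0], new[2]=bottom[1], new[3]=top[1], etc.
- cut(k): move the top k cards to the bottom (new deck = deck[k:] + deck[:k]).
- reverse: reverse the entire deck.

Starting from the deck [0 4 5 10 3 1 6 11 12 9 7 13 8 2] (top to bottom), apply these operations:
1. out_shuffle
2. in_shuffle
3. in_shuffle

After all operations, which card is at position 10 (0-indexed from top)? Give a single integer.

Answer: 2

Derivation:
After op 1 (out_shuffle): [0 11 4 12 5 9 10 7 3 13 1 8 6 2]
After op 2 (in_shuffle): [7 0 3 11 13 4 1 12 8 5 6 9 2 10]
After op 3 (in_shuffle): [12 7 8 0 5 3 6 11 9 13 2 4 10 1]
Position 10: card 2.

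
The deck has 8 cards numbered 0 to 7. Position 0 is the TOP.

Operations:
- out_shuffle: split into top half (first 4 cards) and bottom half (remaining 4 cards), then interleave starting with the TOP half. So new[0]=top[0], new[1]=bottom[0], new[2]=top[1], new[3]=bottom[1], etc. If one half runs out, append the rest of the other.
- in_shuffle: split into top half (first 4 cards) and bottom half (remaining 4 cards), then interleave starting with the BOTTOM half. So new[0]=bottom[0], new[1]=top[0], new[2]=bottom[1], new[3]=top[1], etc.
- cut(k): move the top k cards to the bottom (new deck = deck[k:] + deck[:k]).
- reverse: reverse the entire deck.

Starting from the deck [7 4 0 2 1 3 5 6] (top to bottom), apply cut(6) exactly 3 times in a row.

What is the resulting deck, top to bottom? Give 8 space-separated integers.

After op 1 (cut(6)): [5 6 7 4 0 2 1 3]
After op 2 (cut(6)): [1 3 5 6 7 4 0 2]
After op 3 (cut(6)): [0 2 1 3 5 6 7 4]

Answer: 0 2 1 3 5 6 7 4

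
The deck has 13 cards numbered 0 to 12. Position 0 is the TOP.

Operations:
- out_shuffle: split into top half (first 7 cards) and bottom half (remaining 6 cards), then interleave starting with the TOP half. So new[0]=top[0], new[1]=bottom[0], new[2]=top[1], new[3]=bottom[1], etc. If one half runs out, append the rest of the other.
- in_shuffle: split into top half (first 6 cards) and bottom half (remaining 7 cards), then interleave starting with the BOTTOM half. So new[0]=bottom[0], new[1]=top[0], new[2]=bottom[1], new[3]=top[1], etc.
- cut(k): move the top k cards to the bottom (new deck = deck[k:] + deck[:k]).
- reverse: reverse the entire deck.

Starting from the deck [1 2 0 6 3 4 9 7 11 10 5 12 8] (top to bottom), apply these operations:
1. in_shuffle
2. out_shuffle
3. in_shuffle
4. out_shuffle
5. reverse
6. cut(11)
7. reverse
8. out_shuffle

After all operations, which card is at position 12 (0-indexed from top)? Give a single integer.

Answer: 11

Derivation:
After op 1 (in_shuffle): [9 1 7 2 11 0 10 6 5 3 12 4 8]
After op 2 (out_shuffle): [9 6 1 5 7 3 2 12 11 4 0 8 10]
After op 3 (in_shuffle): [2 9 12 6 11 1 4 5 0 7 8 3 10]
After op 4 (out_shuffle): [2 5 9 0 12 7 6 8 11 3 1 10 4]
After op 5 (reverse): [4 10 1 3 11 8 6 7 12 0 9 5 2]
After op 6 (cut(11)): [5 2 4 10 1 3 11 8 6 7 12 0 9]
After op 7 (reverse): [9 0 12 7 6 8 11 3 1 10 4 2 5]
After op 8 (out_shuffle): [9 3 0 1 12 10 7 4 6 2 8 5 11]
Position 12: card 11.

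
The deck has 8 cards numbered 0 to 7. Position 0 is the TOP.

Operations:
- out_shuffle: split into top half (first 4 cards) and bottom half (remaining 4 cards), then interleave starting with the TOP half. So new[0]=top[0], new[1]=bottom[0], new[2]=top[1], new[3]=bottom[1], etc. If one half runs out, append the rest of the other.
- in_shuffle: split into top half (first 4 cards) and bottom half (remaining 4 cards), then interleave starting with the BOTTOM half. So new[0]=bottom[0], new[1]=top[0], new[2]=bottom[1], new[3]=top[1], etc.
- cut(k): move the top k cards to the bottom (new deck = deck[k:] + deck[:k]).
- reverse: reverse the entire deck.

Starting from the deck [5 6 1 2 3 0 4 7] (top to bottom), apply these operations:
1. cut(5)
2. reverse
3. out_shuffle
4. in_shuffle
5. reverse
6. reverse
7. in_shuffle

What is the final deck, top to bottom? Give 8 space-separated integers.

Answer: 6 1 2 3 0 4 7 5

Derivation:
After op 1 (cut(5)): [0 4 7 5 6 1 2 3]
After op 2 (reverse): [3 2 1 6 5 7 4 0]
After op 3 (out_shuffle): [3 5 2 7 1 4 6 0]
After op 4 (in_shuffle): [1 3 4 5 6 2 0 7]
After op 5 (reverse): [7 0 2 6 5 4 3 1]
After op 6 (reverse): [1 3 4 5 6 2 0 7]
After op 7 (in_shuffle): [6 1 2 3 0 4 7 5]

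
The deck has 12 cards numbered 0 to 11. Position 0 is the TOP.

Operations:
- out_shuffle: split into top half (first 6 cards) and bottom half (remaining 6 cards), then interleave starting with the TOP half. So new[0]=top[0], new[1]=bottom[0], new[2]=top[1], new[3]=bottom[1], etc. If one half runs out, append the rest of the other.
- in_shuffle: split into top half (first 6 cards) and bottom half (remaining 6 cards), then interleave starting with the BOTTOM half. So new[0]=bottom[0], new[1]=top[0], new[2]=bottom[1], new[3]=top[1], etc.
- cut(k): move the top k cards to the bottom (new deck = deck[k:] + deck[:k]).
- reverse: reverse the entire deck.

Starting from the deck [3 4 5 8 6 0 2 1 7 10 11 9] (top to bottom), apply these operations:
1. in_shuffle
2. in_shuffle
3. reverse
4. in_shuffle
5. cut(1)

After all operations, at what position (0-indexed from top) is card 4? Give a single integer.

Answer: 8

Derivation:
After op 1 (in_shuffle): [2 3 1 4 7 5 10 8 11 6 9 0]
After op 2 (in_shuffle): [10 2 8 3 11 1 6 4 9 7 0 5]
After op 3 (reverse): [5 0 7 9 4 6 1 11 3 8 2 10]
After op 4 (in_shuffle): [1 5 11 0 3 7 8 9 2 4 10 6]
After op 5 (cut(1)): [5 11 0 3 7 8 9 2 4 10 6 1]
Card 4 is at position 8.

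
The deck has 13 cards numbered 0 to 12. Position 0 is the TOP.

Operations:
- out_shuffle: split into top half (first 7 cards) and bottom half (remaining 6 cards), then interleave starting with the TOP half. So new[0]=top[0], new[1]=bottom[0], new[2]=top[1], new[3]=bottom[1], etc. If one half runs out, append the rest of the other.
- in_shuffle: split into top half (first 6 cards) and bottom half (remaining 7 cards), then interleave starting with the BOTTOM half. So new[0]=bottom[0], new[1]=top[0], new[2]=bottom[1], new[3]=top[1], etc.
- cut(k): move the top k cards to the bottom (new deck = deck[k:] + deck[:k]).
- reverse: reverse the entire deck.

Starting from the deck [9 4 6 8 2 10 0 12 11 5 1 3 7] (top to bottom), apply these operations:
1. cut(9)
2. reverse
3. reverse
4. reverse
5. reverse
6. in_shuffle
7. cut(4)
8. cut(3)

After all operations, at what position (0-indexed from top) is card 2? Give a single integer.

Answer: 10

Derivation:
After op 1 (cut(9)): [5 1 3 7 9 4 6 8 2 10 0 12 11]
After op 2 (reverse): [11 12 0 10 2 8 6 4 9 7 3 1 5]
After op 3 (reverse): [5 1 3 7 9 4 6 8 2 10 0 12 11]
After op 4 (reverse): [11 12 0 10 2 8 6 4 9 7 3 1 5]
After op 5 (reverse): [5 1 3 7 9 4 6 8 2 10 0 12 11]
After op 6 (in_shuffle): [6 5 8 1 2 3 10 7 0 9 12 4 11]
After op 7 (cut(4)): [2 3 10 7 0 9 12 4 11 6 5 8 1]
After op 8 (cut(3)): [7 0 9 12 4 11 6 5 8 1 2 3 10]
Card 2 is at position 10.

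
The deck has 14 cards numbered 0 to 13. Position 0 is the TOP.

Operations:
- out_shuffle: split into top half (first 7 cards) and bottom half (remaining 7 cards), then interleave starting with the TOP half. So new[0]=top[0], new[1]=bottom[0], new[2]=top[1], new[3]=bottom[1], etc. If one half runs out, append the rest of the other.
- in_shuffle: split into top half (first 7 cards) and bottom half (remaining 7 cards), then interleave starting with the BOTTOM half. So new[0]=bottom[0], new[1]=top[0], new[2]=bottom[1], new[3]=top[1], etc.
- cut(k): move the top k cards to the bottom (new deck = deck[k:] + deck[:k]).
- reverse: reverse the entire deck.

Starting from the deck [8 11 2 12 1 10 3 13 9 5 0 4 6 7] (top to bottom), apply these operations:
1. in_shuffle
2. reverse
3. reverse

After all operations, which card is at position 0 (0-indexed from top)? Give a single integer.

Answer: 13

Derivation:
After op 1 (in_shuffle): [13 8 9 11 5 2 0 12 4 1 6 10 7 3]
After op 2 (reverse): [3 7 10 6 1 4 12 0 2 5 11 9 8 13]
After op 3 (reverse): [13 8 9 11 5 2 0 12 4 1 6 10 7 3]
Position 0: card 13.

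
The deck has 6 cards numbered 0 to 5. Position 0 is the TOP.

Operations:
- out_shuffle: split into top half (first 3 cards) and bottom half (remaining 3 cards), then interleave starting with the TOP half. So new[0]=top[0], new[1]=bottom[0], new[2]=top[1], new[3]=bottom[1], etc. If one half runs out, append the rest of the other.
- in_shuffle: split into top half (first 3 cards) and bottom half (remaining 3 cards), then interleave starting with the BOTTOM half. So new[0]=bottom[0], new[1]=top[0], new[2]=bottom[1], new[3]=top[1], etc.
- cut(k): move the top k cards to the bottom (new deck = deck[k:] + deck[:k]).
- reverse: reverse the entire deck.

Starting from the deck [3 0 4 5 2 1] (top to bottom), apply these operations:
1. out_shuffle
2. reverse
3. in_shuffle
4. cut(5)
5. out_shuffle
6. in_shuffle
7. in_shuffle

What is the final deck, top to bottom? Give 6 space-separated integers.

After op 1 (out_shuffle): [3 5 0 2 4 1]
After op 2 (reverse): [1 4 2 0 5 3]
After op 3 (in_shuffle): [0 1 5 4 3 2]
After op 4 (cut(5)): [2 0 1 5 4 3]
After op 5 (out_shuffle): [2 5 0 4 1 3]
After op 6 (in_shuffle): [4 2 1 5 3 0]
After op 7 (in_shuffle): [5 4 3 2 0 1]

Answer: 5 4 3 2 0 1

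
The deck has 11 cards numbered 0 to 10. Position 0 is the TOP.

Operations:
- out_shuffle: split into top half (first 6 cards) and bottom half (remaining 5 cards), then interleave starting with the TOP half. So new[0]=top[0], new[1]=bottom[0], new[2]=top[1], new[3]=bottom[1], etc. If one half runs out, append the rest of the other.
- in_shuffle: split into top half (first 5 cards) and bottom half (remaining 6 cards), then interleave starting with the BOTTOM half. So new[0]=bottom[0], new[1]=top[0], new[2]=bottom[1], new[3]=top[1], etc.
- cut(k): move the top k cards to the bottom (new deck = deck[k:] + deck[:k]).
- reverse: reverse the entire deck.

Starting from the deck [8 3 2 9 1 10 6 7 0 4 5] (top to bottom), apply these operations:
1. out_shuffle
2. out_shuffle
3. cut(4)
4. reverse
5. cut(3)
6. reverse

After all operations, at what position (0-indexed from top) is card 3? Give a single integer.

After op 1 (out_shuffle): [8 6 3 7 2 0 9 4 1 5 10]
After op 2 (out_shuffle): [8 9 6 4 3 1 7 5 2 10 0]
After op 3 (cut(4)): [3 1 7 5 2 10 0 8 9 6 4]
After op 4 (reverse): [4 6 9 8 0 10 2 5 7 1 3]
After op 5 (cut(3)): [8 0 10 2 5 7 1 3 4 6 9]
After op 6 (reverse): [9 6 4 3 1 7 5 2 10 0 8]
Card 3 is at position 3.

Answer: 3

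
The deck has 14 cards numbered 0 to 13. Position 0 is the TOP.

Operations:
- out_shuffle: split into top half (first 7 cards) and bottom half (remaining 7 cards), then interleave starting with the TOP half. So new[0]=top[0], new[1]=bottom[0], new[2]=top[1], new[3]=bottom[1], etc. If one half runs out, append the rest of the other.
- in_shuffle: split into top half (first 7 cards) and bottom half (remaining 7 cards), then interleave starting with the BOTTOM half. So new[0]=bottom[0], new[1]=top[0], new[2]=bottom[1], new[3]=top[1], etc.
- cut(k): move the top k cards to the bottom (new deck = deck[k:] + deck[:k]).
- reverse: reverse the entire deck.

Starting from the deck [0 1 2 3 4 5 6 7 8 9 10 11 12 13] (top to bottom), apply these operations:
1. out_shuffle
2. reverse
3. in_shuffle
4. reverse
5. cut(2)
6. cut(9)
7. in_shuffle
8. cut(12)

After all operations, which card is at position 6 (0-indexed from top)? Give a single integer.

Answer: 5

Derivation:
After op 1 (out_shuffle): [0 7 1 8 2 9 3 10 4 11 5 12 6 13]
After op 2 (reverse): [13 6 12 5 11 4 10 3 9 2 8 1 7 0]
After op 3 (in_shuffle): [3 13 9 6 2 12 8 5 1 11 7 4 0 10]
After op 4 (reverse): [10 0 4 7 11 1 5 8 12 2 6 9 13 3]
After op 5 (cut(2)): [4 7 11 1 5 8 12 2 6 9 13 3 10 0]
After op 6 (cut(9)): [9 13 3 10 0 4 7 11 1 5 8 12 2 6]
After op 7 (in_shuffle): [11 9 1 13 5 3 8 10 12 0 2 4 6 7]
After op 8 (cut(12)): [6 7 11 9 1 13 5 3 8 10 12 0 2 4]
Position 6: card 5.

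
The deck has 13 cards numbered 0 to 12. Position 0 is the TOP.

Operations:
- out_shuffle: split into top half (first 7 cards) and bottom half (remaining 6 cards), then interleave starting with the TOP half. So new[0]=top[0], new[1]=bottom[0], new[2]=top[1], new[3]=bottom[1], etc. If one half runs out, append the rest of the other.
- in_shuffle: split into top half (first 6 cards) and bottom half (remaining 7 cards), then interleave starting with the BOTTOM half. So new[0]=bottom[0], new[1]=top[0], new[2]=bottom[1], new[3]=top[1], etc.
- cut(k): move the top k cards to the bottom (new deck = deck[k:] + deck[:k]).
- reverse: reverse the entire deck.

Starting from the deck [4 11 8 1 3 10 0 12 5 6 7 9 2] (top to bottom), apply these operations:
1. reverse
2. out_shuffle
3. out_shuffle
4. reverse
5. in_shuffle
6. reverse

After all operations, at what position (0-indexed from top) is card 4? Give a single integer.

Answer: 5

Derivation:
After op 1 (reverse): [2 9 7 6 5 12 0 10 3 1 8 11 4]
After op 2 (out_shuffle): [2 10 9 3 7 1 6 8 5 11 12 4 0]
After op 3 (out_shuffle): [2 8 10 5 9 11 3 12 7 4 1 0 6]
After op 4 (reverse): [6 0 1 4 7 12 3 11 9 5 10 8 2]
After op 5 (in_shuffle): [3 6 11 0 9 1 5 4 10 7 8 12 2]
After op 6 (reverse): [2 12 8 7 10 4 5 1 9 0 11 6 3]
Card 4 is at position 5.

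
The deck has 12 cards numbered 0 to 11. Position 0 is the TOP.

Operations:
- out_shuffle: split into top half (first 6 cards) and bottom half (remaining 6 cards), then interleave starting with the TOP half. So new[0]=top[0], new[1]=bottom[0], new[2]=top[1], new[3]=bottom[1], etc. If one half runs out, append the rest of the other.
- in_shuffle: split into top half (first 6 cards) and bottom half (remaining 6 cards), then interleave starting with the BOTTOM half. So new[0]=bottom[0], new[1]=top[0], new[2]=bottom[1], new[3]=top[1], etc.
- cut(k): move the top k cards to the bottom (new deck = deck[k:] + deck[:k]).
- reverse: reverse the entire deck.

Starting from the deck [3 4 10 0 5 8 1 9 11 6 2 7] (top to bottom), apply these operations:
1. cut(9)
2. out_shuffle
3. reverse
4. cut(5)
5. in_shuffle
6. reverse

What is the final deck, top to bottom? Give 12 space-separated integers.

Answer: 0 1 2 4 5 9 7 10 8 11 3 6

Derivation:
After op 1 (cut(9)): [6 2 7 3 4 10 0 5 8 1 9 11]
After op 2 (out_shuffle): [6 0 2 5 7 8 3 1 4 9 10 11]
After op 3 (reverse): [11 10 9 4 1 3 8 7 5 2 0 6]
After op 4 (cut(5)): [3 8 7 5 2 0 6 11 10 9 4 1]
After op 5 (in_shuffle): [6 3 11 8 10 7 9 5 4 2 1 0]
After op 6 (reverse): [0 1 2 4 5 9 7 10 8 11 3 6]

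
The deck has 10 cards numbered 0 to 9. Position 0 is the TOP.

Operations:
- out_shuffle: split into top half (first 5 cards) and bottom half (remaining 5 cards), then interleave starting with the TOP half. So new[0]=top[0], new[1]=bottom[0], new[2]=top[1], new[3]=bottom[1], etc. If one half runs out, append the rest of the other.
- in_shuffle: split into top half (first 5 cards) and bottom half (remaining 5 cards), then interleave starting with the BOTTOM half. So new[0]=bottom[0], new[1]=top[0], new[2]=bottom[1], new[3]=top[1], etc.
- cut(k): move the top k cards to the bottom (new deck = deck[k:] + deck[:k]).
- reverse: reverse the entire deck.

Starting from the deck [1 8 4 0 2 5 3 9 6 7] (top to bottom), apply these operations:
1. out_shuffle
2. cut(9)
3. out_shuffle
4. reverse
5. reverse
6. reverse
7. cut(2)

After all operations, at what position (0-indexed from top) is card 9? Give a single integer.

Answer: 4

Derivation:
After op 1 (out_shuffle): [1 5 8 3 4 9 0 6 2 7]
After op 2 (cut(9)): [7 1 5 8 3 4 9 0 6 2]
After op 3 (out_shuffle): [7 4 1 9 5 0 8 6 3 2]
After op 4 (reverse): [2 3 6 8 0 5 9 1 4 7]
After op 5 (reverse): [7 4 1 9 5 0 8 6 3 2]
After op 6 (reverse): [2 3 6 8 0 5 9 1 4 7]
After op 7 (cut(2)): [6 8 0 5 9 1 4 7 2 3]
Card 9 is at position 4.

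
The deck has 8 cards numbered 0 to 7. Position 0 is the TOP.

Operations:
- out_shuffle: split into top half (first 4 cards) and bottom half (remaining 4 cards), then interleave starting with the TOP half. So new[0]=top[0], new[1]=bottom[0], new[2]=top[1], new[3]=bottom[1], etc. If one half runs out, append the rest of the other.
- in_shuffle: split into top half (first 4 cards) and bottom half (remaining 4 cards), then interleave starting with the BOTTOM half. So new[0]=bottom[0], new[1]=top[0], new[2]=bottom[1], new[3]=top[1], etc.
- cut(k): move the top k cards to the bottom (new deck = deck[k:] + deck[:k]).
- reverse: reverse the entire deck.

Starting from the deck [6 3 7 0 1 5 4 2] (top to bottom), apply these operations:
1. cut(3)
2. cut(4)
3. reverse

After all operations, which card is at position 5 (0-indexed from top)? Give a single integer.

Answer: 3

Derivation:
After op 1 (cut(3)): [0 1 5 4 2 6 3 7]
After op 2 (cut(4)): [2 6 3 7 0 1 5 4]
After op 3 (reverse): [4 5 1 0 7 3 6 2]
Position 5: card 3.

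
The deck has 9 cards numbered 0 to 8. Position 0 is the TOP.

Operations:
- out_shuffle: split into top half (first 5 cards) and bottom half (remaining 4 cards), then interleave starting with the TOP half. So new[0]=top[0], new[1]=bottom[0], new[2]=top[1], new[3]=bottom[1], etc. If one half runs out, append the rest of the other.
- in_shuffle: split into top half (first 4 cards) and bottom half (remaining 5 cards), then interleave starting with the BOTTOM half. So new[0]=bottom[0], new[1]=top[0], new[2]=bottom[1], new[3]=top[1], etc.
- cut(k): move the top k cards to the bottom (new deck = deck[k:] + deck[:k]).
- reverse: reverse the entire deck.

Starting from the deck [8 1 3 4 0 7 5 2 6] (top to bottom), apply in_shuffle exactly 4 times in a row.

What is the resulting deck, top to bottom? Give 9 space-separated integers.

After op 1 (in_shuffle): [0 8 7 1 5 3 2 4 6]
After op 2 (in_shuffle): [5 0 3 8 2 7 4 1 6]
After op 3 (in_shuffle): [2 5 7 0 4 3 1 8 6]
After op 4 (in_shuffle): [4 2 3 5 1 7 8 0 6]

Answer: 4 2 3 5 1 7 8 0 6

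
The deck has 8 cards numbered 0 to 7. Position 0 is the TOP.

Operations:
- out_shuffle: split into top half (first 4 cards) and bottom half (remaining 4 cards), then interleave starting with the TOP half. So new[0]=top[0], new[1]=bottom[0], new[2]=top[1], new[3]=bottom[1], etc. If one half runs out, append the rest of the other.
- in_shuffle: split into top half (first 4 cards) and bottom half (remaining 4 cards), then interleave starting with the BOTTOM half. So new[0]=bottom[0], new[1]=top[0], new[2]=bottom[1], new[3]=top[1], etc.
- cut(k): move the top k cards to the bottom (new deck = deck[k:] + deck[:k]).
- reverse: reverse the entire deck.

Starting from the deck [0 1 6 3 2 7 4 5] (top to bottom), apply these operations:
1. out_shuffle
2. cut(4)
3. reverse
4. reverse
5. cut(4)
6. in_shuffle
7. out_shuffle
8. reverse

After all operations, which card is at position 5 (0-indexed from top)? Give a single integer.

After op 1 (out_shuffle): [0 2 1 7 6 4 3 5]
After op 2 (cut(4)): [6 4 3 5 0 2 1 7]
After op 3 (reverse): [7 1 2 0 5 3 4 6]
After op 4 (reverse): [6 4 3 5 0 2 1 7]
After op 5 (cut(4)): [0 2 1 7 6 4 3 5]
After op 6 (in_shuffle): [6 0 4 2 3 1 5 7]
After op 7 (out_shuffle): [6 3 0 1 4 5 2 7]
After op 8 (reverse): [7 2 5 4 1 0 3 6]
Position 5: card 0.

Answer: 0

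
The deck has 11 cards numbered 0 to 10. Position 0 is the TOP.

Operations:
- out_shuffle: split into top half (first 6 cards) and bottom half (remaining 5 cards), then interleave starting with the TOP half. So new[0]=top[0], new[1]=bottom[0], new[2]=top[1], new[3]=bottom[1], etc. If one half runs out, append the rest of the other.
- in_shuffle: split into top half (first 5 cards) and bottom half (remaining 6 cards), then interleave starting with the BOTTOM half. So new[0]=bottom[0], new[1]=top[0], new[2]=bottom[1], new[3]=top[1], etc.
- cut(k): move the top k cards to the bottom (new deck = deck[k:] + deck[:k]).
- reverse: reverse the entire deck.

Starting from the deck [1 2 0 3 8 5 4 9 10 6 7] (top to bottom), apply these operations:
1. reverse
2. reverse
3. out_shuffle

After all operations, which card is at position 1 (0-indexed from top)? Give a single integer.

Answer: 4

Derivation:
After op 1 (reverse): [7 6 10 9 4 5 8 3 0 2 1]
After op 2 (reverse): [1 2 0 3 8 5 4 9 10 6 7]
After op 3 (out_shuffle): [1 4 2 9 0 10 3 6 8 7 5]
Position 1: card 4.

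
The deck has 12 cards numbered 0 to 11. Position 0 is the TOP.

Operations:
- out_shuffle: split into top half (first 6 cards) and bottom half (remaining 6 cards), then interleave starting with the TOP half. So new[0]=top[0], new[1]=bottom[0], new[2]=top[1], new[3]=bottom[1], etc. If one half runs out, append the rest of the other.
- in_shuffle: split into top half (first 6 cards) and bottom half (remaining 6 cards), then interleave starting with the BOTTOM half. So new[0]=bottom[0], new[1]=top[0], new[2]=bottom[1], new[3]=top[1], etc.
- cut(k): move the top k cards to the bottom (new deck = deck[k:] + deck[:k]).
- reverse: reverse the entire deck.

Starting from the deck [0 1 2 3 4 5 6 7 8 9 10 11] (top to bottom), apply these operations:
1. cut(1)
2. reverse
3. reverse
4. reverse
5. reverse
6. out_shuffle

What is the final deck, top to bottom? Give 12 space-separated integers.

After op 1 (cut(1)): [1 2 3 4 5 6 7 8 9 10 11 0]
After op 2 (reverse): [0 11 10 9 8 7 6 5 4 3 2 1]
After op 3 (reverse): [1 2 3 4 5 6 7 8 9 10 11 0]
After op 4 (reverse): [0 11 10 9 8 7 6 5 4 3 2 1]
After op 5 (reverse): [1 2 3 4 5 6 7 8 9 10 11 0]
After op 6 (out_shuffle): [1 7 2 8 3 9 4 10 5 11 6 0]

Answer: 1 7 2 8 3 9 4 10 5 11 6 0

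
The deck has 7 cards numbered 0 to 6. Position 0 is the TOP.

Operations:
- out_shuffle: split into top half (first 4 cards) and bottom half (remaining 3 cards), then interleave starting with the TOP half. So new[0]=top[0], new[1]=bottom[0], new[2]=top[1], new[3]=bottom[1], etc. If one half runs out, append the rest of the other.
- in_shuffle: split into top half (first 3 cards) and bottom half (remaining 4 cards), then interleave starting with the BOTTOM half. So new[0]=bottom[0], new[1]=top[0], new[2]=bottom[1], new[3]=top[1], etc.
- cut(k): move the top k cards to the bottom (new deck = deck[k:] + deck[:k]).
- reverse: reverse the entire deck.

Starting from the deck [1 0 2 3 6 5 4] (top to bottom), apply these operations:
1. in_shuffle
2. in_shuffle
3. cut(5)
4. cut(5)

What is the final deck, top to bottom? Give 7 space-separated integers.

After op 1 (in_shuffle): [3 1 6 0 5 2 4]
After op 2 (in_shuffle): [0 3 5 1 2 6 4]
After op 3 (cut(5)): [6 4 0 3 5 1 2]
After op 4 (cut(5)): [1 2 6 4 0 3 5]

Answer: 1 2 6 4 0 3 5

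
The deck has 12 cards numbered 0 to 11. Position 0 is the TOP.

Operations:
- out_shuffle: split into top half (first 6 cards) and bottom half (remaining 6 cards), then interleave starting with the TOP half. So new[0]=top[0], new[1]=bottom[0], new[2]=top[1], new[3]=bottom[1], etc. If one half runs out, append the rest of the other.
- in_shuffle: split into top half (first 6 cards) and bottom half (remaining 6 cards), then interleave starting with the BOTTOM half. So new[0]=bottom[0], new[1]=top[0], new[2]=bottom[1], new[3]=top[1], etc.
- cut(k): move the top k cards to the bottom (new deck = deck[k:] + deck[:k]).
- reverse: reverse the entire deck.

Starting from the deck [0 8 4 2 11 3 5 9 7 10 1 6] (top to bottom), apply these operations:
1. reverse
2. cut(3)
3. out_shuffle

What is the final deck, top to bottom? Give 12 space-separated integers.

After op 1 (reverse): [6 1 10 7 9 5 3 11 2 4 8 0]
After op 2 (cut(3)): [7 9 5 3 11 2 4 8 0 6 1 10]
After op 3 (out_shuffle): [7 4 9 8 5 0 3 6 11 1 2 10]

Answer: 7 4 9 8 5 0 3 6 11 1 2 10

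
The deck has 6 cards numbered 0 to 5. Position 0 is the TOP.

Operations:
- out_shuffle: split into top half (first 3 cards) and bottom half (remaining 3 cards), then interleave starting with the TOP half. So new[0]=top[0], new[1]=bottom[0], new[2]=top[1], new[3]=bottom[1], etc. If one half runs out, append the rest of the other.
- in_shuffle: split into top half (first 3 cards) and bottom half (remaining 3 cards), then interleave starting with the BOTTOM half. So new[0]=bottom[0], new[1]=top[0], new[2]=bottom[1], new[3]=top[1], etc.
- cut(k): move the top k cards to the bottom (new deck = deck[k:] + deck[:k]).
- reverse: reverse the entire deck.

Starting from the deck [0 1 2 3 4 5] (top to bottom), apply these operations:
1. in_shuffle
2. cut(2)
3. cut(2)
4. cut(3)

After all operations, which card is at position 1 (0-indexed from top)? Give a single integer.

Answer: 4

Derivation:
After op 1 (in_shuffle): [3 0 4 1 5 2]
After op 2 (cut(2)): [4 1 5 2 3 0]
After op 3 (cut(2)): [5 2 3 0 4 1]
After op 4 (cut(3)): [0 4 1 5 2 3]
Position 1: card 4.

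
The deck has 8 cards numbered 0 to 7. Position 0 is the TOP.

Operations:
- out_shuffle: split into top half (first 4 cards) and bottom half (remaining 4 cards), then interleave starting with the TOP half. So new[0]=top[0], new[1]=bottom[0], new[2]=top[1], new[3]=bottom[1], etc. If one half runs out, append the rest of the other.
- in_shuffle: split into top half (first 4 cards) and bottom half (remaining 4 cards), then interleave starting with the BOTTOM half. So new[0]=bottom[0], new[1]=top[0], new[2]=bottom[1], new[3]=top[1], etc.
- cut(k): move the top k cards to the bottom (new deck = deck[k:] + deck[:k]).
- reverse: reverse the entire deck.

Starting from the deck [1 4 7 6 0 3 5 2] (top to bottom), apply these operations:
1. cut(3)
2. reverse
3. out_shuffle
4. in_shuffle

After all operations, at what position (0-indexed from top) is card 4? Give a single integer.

After op 1 (cut(3)): [6 0 3 5 2 1 4 7]
After op 2 (reverse): [7 4 1 2 5 3 0 6]
After op 3 (out_shuffle): [7 5 4 3 1 0 2 6]
After op 4 (in_shuffle): [1 7 0 5 2 4 6 3]
Card 4 is at position 5.

Answer: 5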